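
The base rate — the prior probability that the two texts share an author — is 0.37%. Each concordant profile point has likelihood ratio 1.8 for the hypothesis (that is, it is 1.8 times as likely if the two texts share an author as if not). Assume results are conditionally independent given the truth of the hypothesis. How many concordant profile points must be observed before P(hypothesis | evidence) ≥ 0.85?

13

Prior odds: 0.0037 ÷ 0.9963 = 37/9963.
Likelihood ratio per concordant profile point = 1.8.
Target odds: 0.85 ÷ 0.15 = 17/3.
Require 1.8ⁿ ≥ 17/3 ÷ (37/9963) = 56457/37.
1.8¹² ≈1156.83 falls short of 56457/37 but 1.8¹³ ≈2082.3 reaches it, so n = 13.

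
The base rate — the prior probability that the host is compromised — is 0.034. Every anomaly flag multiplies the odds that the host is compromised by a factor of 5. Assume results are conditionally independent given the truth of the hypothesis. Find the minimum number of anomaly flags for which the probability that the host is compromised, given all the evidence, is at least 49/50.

5

Prior odds: 0.034 ÷ 0.966 = 17/483.
Likelihood ratio per anomaly flag = 5.
Target odds: 0.98 ÷ 0.02 = 49.
Require 5ⁿ ≥ 49 ÷ (17/483) = 23667/17.
5⁴ = 625 falls short of 23667/17 but 5⁵ = 3125 reaches it, so n = 5.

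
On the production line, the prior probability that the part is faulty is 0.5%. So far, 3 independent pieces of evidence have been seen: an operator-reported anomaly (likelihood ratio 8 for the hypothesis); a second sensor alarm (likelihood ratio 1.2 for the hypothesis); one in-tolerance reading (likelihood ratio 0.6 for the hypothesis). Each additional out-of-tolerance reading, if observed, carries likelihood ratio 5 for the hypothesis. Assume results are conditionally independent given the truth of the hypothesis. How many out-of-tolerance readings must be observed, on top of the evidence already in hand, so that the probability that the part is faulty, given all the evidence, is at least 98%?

Prior odds = 0.005/0.995 = 1/199.
Combined Bayes factor of the evidence already in hand = 8 × 1.2 × 0.6 = 5.76.
Odds after that evidence = (1/199) × 5.76 = 144/4975.
Target odds = 0.98/0.02 = 49.
Need 5ⁿ ≥ 49 ÷ (144/4975) = 243775/144.
5⁴ = 625 falls short of 243775/144 but 5⁵ = 3125 reaches it, so n = 5.

5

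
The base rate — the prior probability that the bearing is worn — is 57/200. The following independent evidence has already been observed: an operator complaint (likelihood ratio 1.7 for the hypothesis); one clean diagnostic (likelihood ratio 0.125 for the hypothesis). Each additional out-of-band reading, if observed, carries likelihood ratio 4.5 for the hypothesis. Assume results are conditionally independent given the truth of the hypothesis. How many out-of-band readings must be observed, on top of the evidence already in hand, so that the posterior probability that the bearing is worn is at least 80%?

Prior odds = 0.285/0.715 = 57/143.
Combined Bayes factor of the evidence already in hand = 1.7 × 0.125 = 0.2125.
Odds after that evidence = (57/143) × 0.2125 = 969/11440.
Target odds = 0.8/0.2 = 4.
Need 4.5ⁿ ≥ 4 ÷ (969/11440) = 45760/969.
4.5² = 20.25 falls short of 45760/969 but 4.5³ = 91.125 reaches it, so n = 3.

3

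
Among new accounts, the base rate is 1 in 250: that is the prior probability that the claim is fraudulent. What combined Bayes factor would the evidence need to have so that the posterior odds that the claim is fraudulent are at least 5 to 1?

1245

Prior odds = 0.004/0.996 = 1/249.
Target odds = 5.
Required Bayes factor = 5 ÷ (1/249) = 1245.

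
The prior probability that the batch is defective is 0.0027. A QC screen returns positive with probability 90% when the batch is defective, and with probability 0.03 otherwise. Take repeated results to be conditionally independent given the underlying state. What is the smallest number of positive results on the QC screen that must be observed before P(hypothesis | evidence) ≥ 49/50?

3

Prior odds: 0.0027 ÷ 0.9973 = 27/9973.
Likelihood ratio of a positive result = 0.9/0.03 = 30.
Target odds: 0.98 ÷ 0.02 = 49.
Need (27/9973) × 30ⁿ ≥ 49, i.e. 30ⁿ ≥ 488677/27.
30² = 900 falls short of 488677/27 but 30³ = 27000 reaches it, so n = 3.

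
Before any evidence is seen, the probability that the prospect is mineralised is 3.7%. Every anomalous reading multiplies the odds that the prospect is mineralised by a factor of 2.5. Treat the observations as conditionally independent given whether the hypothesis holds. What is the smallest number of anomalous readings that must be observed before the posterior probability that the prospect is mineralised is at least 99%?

Prior odds = 0.037/0.963 = 37/963.
Likelihood ratio per anomalous reading = 2.5.
Target posterior odds = 0.99/0.01 = 99.
Require 2.5ⁿ ≥ 99 ÷ (37/963) = 95337/37.
2.5⁸ = 390625/256 falls short of 95337/37 but 2.5⁹ = 1953125/512 reaches it, so n = 9.

9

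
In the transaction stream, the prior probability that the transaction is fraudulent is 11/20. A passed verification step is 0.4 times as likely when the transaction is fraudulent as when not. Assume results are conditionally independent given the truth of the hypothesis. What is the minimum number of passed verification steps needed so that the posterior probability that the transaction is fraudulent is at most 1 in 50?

Prior odds = 0.55/0.45 = 11/9.
Likelihood ratio per passed verification step = 0.4.
Target posterior odds = 0.02/0.98 = 1/49.
Need (11/9) × 0.4ⁿ ≤ 1/49, i.e. 0.4ⁿ ≤ 9/539.
0.4⁴ = 0.0256 is still above 9/539 but 0.4⁵ = 0.01024 is at or below it, so n = 5.

5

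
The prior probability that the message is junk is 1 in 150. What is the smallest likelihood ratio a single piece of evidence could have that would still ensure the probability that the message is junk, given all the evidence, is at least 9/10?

1341

Prior odds = (1/150)/(149/150) = 1/149.
Target odds = 0.9/0.1 = 9.
Required Bayes factor = 9 ÷ (1/149) = 1341.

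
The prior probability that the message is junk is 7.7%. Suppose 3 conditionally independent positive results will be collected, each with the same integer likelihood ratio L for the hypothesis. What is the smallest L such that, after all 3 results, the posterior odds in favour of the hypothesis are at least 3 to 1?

Prior odds = 0.077/0.923 = 77/923.
Target odds = 3.
Need L³ ≥ 3 ÷ (77/923) = 2769/77.
3³ = 27 < 2769/77 ≤ 64 = 4³, so L = 4.

4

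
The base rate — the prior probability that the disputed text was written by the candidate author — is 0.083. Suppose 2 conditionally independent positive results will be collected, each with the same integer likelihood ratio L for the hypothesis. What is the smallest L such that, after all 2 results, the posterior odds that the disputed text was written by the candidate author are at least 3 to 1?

Prior odds = 0.083/0.917 = 83/917.
Target odds = 3.
Need L² ≥ 3 ÷ (83/917) = 2751/83.
5² = 25 < 2751/83 ≤ 36 = 6², so L = 6.

6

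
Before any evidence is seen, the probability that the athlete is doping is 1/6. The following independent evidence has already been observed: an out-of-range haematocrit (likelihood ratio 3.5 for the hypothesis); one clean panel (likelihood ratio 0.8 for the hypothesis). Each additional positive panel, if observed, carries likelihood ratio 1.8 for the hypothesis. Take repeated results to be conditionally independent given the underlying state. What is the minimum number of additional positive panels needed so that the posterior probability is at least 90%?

Prior odds = (1/6)/(5/6) = 0.2.
Combined Bayes factor of the evidence already in hand = 3.5 × 0.8 = 2.8.
Odds after that evidence = 0.2 × 2.8 = 0.56.
Target odds = 0.9/0.1 = 9.
Need 1.8ⁿ ≥ 9 ÷ 0.56 = 225/14.
1.8⁴ = 10.4976 falls short of 225/14 but 1.8⁵ = 18.89568 reaches it, so n = 5.

5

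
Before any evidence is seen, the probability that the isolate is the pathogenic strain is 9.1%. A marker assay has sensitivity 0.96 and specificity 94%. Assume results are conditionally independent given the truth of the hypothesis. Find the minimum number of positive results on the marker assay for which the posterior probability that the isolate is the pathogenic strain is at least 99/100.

Prior odds = 0.091/0.909 = 91/909.
False-positive rate = 1 − 0.94 = 0.06; likelihood ratio of a positive = 0.96/0.06 = 16.
Target odds: 0.99 ÷ 0.01 = 99.
Require 16ⁿ ≥ 99 ÷ (91/909) = 89991/91.
16² = 256 falls short of 89991/91 but 16³ = 4096 reaches it, so n = 3.

3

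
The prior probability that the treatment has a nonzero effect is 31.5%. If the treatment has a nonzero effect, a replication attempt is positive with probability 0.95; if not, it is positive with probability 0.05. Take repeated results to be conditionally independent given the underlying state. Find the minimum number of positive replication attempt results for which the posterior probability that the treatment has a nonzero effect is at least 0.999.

3

Prior odds: 0.315 ÷ 0.685 = 63/137.
Likelihood ratio of a positive = 0.95/0.05 = 19.
Target odds: 0.999 ÷ 0.001 = 999.
Require 19ⁿ ≥ 999 ÷ (63/137) = 15207/7.
19² = 361 falls short of 15207/7 but 19³ = 6859 reaches it, so n = 3.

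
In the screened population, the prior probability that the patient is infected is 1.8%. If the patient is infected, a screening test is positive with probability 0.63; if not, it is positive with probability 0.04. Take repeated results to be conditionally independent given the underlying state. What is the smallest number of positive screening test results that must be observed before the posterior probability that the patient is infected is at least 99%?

Prior odds: 0.018 ÷ 0.982 = 9/491.
Likelihood ratio of a positive = 0.63/0.04 = 15.75.
Target odds: 0.99 ÷ 0.01 = 99.
Need (9/491) × 15.75ⁿ ≥ 99, i.e. 15.75ⁿ ≥ 5401.
15.75³ = 3906.984375 falls short of 5401 but 15.75⁴ = 15752961/256 reaches it, so n = 4.

4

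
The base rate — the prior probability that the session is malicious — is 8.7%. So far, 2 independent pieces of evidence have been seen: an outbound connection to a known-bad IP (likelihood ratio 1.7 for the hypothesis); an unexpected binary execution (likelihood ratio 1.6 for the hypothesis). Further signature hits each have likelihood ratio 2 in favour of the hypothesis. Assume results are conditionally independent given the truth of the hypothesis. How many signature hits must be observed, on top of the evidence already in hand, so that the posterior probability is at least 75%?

Prior odds = 0.087/0.913 = 87/913.
Combined Bayes factor of the evidence already in hand = 1.7 × 1.6 = 2.72.
Odds after that evidence = (87/913) × 2.72 = 5916/22825.
Target odds = 0.75/0.25 = 3.
Need 2ⁿ ≥ 3 ÷ (5916/22825) = 22825/1972.
2³ = 8 falls short of 22825/1972 but 2⁴ = 16 reaches it, so n = 4.

4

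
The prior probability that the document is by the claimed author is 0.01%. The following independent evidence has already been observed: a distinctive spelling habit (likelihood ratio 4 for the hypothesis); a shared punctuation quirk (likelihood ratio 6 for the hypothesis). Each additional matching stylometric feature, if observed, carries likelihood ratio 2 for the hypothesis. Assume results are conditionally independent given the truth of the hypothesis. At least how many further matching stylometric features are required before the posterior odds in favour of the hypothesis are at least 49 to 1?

15

Prior odds = 0.0001/0.9999 = 1/9999.
Combined Bayes factor of the evidence already in hand = 4 × 6 = 24.
Odds after that evidence = (1/9999) × 24 = 8/3333.
Target odds = 49.
Need 2ⁿ ≥ 49 ÷ (8/3333) = 20414.625.
2¹⁴ = 16384 falls short of 20414.625 but 2¹⁵ = 32768 reaches it, so n = 15.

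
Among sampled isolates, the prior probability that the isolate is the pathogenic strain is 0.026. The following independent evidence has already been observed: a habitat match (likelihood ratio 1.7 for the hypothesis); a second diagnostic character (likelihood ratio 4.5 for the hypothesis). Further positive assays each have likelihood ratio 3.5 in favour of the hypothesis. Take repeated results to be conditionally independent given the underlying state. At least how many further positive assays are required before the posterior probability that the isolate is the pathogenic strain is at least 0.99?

5

Prior odds = 0.026/0.974 = 13/487.
Combined Bayes factor of the evidence already in hand = 1.7 × 4.5 = 7.65.
Odds after that evidence = (13/487) × 7.65 = 1989/9740.
Target odds = 0.99/0.01 = 99.
Need 3.5ⁿ ≥ 99 ÷ (1989/9740) = 107140/221.
3.5⁴ = 150.0625 falls short of 107140/221 but 3.5⁵ = 525.21875 reaches it, so n = 5.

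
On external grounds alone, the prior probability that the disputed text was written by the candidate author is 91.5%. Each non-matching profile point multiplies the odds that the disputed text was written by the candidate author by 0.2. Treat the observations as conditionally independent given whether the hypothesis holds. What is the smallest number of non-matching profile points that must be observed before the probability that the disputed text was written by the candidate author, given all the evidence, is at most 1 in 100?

5

Prior odds = 0.915/0.085 = 183/17.
Likelihood ratio per non-matching profile point = 0.2.
Target odds: 0.01 ÷ 0.99 = 1/99.
Need (183/17) × 0.2ⁿ ≤ 1/99, i.e. 0.2ⁿ ≤ 17/18117.
0.2⁴ = 0.0016 is still above 17/18117 but 0.2⁵ = 0.00032 is at or below it, so n = 5.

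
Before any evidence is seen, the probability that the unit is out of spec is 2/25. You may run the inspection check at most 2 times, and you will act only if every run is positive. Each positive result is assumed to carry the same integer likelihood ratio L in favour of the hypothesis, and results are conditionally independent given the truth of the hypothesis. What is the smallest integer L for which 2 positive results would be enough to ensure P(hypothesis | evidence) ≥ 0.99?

Prior odds = 0.08/0.92 = 2/23.
Target odds = 0.99/0.01 = 99.
Need L² ≥ 99 ÷ (2/23) = 1138.5.
33² = 1089 < 1138.5 ≤ 1156 = 34², so L = 34.

34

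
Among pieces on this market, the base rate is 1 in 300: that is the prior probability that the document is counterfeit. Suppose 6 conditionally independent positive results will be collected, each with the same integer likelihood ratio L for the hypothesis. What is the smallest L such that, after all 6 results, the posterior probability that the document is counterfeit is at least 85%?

Prior odds = (1/300)/(299/300) = 1/299.
Target odds = 0.85/0.15 = 17/3.
Need L⁶ ≥ 17/3 ÷ (1/299) = 5083/3.
3⁶ = 729 < 5083/3 ≤ 4096 = 4⁶, so L = 4.

4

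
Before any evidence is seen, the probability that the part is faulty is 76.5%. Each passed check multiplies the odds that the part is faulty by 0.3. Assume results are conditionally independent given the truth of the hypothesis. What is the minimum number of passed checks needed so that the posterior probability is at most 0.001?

Prior odds: 0.765 ÷ 0.235 = 153/47.
Likelihood ratio per passed check = 0.3.
Target posterior odds = 0.001/0.999 = 1/999.
Require 0.3ⁿ ≤ 1/999 ÷ (153/47) = 47/152847.
0.3⁶ = 729/1000000 is still above 47/152847 but 0.3⁷ = 2187/10000000 is at or below it, so n = 7.

7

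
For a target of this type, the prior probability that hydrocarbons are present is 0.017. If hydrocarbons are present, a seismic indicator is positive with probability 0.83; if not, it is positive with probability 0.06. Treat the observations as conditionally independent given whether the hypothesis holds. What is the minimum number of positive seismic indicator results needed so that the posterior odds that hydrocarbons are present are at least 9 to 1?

Prior odds = 0.017/0.983 = 17/983.
Likelihood ratio of a positive = 0.83/0.06 = 83/6.
Target odds = 9.
Require (83/6)ⁿ ≥ 9 ÷ (17/983) = 8847/17.
(83/6)² = 6889/36 falls short of 8847/17 but (83/6)³ = 571787/216 reaches it, so n = 3.

3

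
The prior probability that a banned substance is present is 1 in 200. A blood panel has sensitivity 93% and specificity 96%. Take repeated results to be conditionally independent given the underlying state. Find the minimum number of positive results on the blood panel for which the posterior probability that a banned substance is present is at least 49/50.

3

Prior odds: 0.005 ÷ 0.995 = 1/199.
False-positive rate = 1 − 0.96 = 0.04; likelihood ratio of a positive = 0.93/0.04 = 23.25.
Target posterior odds = 0.98/0.02 = 49.
Need (1/199) × 23.25ⁿ ≥ 49, i.e. 23.25ⁿ ≥ 9751.
23.25² = 540.5625 falls short of 9751 but 23.25³ = 804357/64 reaches it, so n = 3.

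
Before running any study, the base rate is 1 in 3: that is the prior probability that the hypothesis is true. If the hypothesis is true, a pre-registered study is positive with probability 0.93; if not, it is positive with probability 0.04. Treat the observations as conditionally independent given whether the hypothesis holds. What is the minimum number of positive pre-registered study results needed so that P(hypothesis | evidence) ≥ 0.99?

Prior odds: (1/3) ÷ (2/3) = 0.5.
Likelihood ratio of a positive = 0.93/0.04 = 23.25.
Target odds: 0.99 ÷ 0.01 = 99.
Need 0.5 × 23.25ⁿ ≥ 99, i.e. 23.25ⁿ ≥ 198.
23.25¹ = 23.25 falls short of 198 but 23.25² = 540.5625 reaches it, so n = 2.

2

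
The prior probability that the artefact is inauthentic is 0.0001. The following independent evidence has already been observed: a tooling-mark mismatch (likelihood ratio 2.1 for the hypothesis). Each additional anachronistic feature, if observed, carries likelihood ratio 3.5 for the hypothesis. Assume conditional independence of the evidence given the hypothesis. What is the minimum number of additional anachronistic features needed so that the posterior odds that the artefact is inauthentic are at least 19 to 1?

Prior odds = 0.0001/0.9999 = 1/9999.
Bayes factor of the evidence already in hand = 2.1.
Odds after that evidence = (1/9999) × 2.1 = 7/33330.
Target odds = 19.
Need 3.5ⁿ ≥ 19 ÷ (7/33330) = 633270/7.
3.5⁹ = 40353607/512 falls short of 633270/7 but 3.5¹⁰ = 282475249/1024 reaches it, so n = 10.

10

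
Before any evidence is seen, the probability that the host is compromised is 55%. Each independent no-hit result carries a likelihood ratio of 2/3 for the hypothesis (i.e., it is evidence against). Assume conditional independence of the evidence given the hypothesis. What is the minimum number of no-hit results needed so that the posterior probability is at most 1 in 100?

12

Prior odds: 0.55 ÷ 0.45 = 11/9.
Likelihood ratio per no-hit result = 2/3.
Target odds: 0.01 ÷ 0.99 = 1/99.
Need (11/9) × (2/3)ⁿ ≤ 1/99, i.e. (2/3)ⁿ ≤ 1/121.
(2/3)¹¹ = 2048/177147 is still above 1/121 but (2/3)¹² = 4096/531441 is at or below it, so n = 12.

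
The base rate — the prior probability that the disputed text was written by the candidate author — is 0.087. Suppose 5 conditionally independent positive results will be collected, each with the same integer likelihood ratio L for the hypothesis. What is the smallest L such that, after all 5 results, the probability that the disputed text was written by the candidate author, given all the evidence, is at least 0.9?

3

Prior odds = 0.087/0.913 = 87/913.
Target odds = 0.9/0.1 = 9.
Need L⁵ ≥ 9 ÷ (87/913) = 2739/29.
2⁵ = 32 < 2739/29 ≤ 243 = 3⁵, so L = 3.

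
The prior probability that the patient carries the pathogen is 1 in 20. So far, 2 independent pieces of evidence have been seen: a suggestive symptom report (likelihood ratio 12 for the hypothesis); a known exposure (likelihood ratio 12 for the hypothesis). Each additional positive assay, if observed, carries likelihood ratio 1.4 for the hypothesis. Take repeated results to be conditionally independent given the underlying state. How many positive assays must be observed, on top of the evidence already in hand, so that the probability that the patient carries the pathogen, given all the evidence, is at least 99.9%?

15

Prior odds = 0.05/0.95 = 1/19.
Combined Bayes factor of the evidence already in hand = 12 × 12 = 144.
Odds after that evidence = (1/19) × 144 = 144/19.
Target odds = 0.999/0.001 = 999.
Need 1.4ⁿ ≥ 999 ÷ (144/19) = 131.8125.
1.4¹⁴ ≈111.12 falls short of 131.8125 but 1.4¹⁵ ≈155.568 reaches it, so n = 15.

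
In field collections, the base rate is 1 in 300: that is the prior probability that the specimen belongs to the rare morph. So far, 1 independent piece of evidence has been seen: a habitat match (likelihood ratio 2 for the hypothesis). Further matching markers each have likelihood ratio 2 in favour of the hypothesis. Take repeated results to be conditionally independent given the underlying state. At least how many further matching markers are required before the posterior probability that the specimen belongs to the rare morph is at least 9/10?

11

Prior odds = (1/300)/(299/300) = 1/299.
Bayes factor of the evidence already in hand = 2.
Odds after that evidence = (1/299) × 2 = 2/299.
Target odds = 0.9/0.1 = 9.
Need 2ⁿ ≥ 9 ÷ (2/299) = 1345.5.
2¹⁰ = 1024 falls short of 1345.5 but 2¹¹ = 2048 reaches it, so n = 11.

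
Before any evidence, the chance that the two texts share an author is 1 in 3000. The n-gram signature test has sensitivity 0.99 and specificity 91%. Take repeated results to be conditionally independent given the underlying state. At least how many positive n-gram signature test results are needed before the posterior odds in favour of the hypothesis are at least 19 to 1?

Prior odds: (1/3000) ÷ (2999/3000) = 1/2999.
False-positive rate = 1 − 0.91 = 0.09; likelihood ratio of a positive = 0.99/0.09 = 11.
Target odds = 19.
Require 11ⁿ ≥ 19 ÷ (1/2999) = 56981.
11⁴ = 14641 falls short of 56981 but 11⁵ = 161051 reaches it, so n = 5.

5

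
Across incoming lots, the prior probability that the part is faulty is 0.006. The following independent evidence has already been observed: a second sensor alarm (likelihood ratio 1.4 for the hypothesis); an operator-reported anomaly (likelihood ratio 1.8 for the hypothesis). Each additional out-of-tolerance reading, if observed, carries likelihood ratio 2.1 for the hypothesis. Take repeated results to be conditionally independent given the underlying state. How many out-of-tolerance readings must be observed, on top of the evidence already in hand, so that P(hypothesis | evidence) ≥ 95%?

Prior odds = 0.006/0.994 = 3/497.
Combined Bayes factor of the evidence already in hand = 1.4 × 1.8 = 2.52.
Odds after that evidence = (3/497) × 2.52 = 27/1775.
Target odds = 0.95/0.05 = 19.
Need 2.1ⁿ ≥ 19 ÷ (27/1775) = 33725/27.
2.1⁹ ≈794.28 falls short of 33725/27 but 2.1¹⁰ ≈1667.99 reaches it, so n = 10.

10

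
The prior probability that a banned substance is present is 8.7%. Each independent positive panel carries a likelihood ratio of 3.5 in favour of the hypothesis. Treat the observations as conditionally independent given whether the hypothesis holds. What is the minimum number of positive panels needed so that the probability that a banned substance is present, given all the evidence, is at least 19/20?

Prior odds: 0.087 ÷ 0.913 = 87/913.
Likelihood ratio per positive panel = 3.5.
Target posterior odds = 0.95/0.05 = 19.
Require 3.5ⁿ ≥ 19 ÷ (87/913) = 17347/87.
3.5⁴ = 150.0625 falls short of 17347/87 but 3.5⁵ = 525.21875 reaches it, so n = 5.

5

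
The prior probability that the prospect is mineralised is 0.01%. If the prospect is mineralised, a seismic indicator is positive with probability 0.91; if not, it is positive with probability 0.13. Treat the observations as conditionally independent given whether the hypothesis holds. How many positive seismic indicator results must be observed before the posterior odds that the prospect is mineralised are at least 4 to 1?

Prior odds = 0.0001/0.9999 = 1/9999.
Likelihood ratio of a positive = 0.91/0.13 = 7.
Target odds = 4.
Need (1/9999) × 7ⁿ ≥ 4, i.e. 7ⁿ ≥ 39996.
7⁵ = 16807 falls short of 39996 but 7⁶ = 117649 reaches it, so n = 6.

6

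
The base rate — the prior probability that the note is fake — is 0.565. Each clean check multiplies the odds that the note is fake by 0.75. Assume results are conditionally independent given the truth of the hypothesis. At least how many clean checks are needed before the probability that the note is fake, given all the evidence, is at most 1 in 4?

5

Prior odds = 0.565/0.435 = 113/87.
Likelihood ratio per clean check = 0.75.
Target posterior odds = 0.25/0.75 = 1/3.
Require 0.75ⁿ ≤ 1/3 ÷ (113/87) = 29/113.
0.75⁴ = 0.31640625 is still above 29/113 but 0.75⁵ = 243/1024 is at or below it, so n = 5.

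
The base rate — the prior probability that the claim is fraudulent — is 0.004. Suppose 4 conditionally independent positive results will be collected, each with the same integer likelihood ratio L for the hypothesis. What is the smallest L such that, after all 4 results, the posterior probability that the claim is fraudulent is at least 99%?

13

Prior odds = 0.004/0.996 = 1/249.
Target odds = 0.99/0.01 = 99.
Need L⁴ ≥ 99 ÷ (1/249) = 24651.
12⁴ = 20736 < 24651 ≤ 28561 = 13⁴, so L = 13.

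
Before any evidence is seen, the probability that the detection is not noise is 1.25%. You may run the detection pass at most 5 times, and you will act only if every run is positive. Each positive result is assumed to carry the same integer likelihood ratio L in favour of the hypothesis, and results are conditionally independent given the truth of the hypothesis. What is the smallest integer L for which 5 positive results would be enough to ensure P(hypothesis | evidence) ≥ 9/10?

4

Prior odds = 0.0125/0.9875 = 1/79.
Target odds = 0.9/0.1 = 9.
Need L⁵ ≥ 9 ÷ (1/79) = 711.
3⁵ = 243 < 711 ≤ 1024 = 4⁵, so L = 4.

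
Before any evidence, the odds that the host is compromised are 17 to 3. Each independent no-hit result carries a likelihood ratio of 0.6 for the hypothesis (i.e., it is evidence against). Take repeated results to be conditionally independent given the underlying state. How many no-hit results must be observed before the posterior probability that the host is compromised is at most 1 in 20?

Prior odds = 17/3.
Likelihood ratio per no-hit result = 0.6.
Target odds: 0.05 ÷ 0.95 = 1/19.
Need (17/3) × 0.6ⁿ ≤ 1/19, i.e. 0.6ⁿ ≤ 3/323.
0.6⁹ = 19683/1953125 is still above 3/323 but 0.6¹⁰ = 59049/9765625 is at or below it, so n = 10.

10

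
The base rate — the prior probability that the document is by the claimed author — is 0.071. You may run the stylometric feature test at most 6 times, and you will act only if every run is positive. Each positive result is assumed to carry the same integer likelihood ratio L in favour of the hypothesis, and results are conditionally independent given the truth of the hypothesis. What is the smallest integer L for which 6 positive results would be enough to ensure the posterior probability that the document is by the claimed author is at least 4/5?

2

Prior odds = 0.071/0.929 = 71/929.
Target odds = 0.8/0.2 = 4.
Need L⁶ ≥ 4 ÷ (71/929) = 3716/71.
1⁶ = 1 < 3716/71 ≤ 64 = 2⁶, so L = 2.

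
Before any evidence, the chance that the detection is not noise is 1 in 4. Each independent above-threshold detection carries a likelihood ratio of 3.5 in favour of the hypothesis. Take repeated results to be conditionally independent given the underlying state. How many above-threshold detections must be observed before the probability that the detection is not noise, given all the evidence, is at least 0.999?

7

Prior odds = 0.25/0.75 = 1/3.
Likelihood ratio per above-threshold detection = 3.5.
Target odds: 0.999 ÷ 0.001 = 999.
Require 3.5ⁿ ≥ 999 ÷ (1/3) = 2997.
3.5⁶ = 1838.265625 falls short of 2997 but 3.5⁷ = 823543/128 reaches it, so n = 7.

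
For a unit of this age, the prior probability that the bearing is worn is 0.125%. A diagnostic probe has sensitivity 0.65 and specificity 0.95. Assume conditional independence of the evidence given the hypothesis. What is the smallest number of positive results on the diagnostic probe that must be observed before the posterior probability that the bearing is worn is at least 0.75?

Prior odds = 0.00125/0.99875 = 1/799.
False-positive rate = 1 − 0.95 = 0.05; likelihood ratio of a positive = 0.65/0.05 = 13.
Target odds: 0.75 ÷ 0.25 = 3.
Need (1/799) × 13ⁿ ≥ 3, i.e. 13ⁿ ≥ 2397.
13³ = 2197 falls short of 2397 but 13⁴ = 28561 reaches it, so n = 4.

4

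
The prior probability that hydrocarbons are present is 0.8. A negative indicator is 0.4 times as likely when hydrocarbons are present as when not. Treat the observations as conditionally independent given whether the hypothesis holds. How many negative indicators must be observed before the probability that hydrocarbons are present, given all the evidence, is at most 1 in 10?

4

Prior odds: 0.8 ÷ 0.2 = 4.
Likelihood ratio per negative indicator = 0.4.
Target posterior odds = 0.1/0.9 = 1/9.
Require 0.4ⁿ ≤ 1/9 ÷ 4 = 1/36.
0.4³ = 0.064 is still above 1/36 but 0.4⁴ = 0.0256 is at or below it, so n = 4.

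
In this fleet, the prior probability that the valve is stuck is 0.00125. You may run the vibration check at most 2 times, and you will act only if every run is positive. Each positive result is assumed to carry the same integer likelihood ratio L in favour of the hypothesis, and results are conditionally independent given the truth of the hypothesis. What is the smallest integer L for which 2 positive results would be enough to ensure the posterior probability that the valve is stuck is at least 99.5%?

Prior odds = 0.00125/0.99875 = 1/799.
Target odds = 0.995/0.005 = 199.
Need L² ≥ 199 ÷ (1/799) = 159001.
398² = 158404 < 159001 ≤ 159201 = 399², so L = 399.

399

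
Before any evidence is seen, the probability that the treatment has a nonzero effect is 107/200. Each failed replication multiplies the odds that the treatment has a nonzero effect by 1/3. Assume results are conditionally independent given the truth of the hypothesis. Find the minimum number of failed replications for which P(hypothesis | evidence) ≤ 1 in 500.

Prior odds = 0.535/0.465 = 107/93.
Likelihood ratio per failed replication = 1/3.
Target odds: 0.002 ÷ 0.998 = 1/499.
Need (107/93) × (1/3)ⁿ ≤ 1/499, i.e. (1/3)ⁿ ≤ 93/53393.
(1/3)⁵ = 1/243 is still above 93/53393 but (1/3)⁶ = 1/729 is at or below it, so n = 6.

6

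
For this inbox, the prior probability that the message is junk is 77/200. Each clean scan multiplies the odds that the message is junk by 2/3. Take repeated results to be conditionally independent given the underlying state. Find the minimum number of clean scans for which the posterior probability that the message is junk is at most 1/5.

3

Prior odds: 0.385 ÷ 0.615 = 77/123.
Likelihood ratio per clean scan = 2/3.
Target odds: 0.2 ÷ 0.8 = 0.25.
Need (77/123) × (2/3)ⁿ ≤ 0.25, i.e. (2/3)ⁿ ≤ 123/308.
(2/3)² = 4/9 is still above 123/308 but (2/3)³ = 8/27 is at or below it, so n = 3.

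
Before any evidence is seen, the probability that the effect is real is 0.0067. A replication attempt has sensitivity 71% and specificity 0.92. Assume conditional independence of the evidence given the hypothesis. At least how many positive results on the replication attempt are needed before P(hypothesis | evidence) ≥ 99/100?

Prior odds: 0.0067 ÷ 0.9933 = 67/9933.
False-positive rate = 1 − 0.92 = 0.08; likelihood ratio of a positive = 0.71/0.08 = 8.875.
Target posterior odds = 0.99/0.01 = 99.
Need (67/9933) × 8.875ⁿ ≥ 99, i.e. 8.875ⁿ ≥ 983367/67.
8.875⁴ = 25411681/4096 falls short of 983367/67 but 8.875⁵ ≈55060.7 reaches it, so n = 5.

5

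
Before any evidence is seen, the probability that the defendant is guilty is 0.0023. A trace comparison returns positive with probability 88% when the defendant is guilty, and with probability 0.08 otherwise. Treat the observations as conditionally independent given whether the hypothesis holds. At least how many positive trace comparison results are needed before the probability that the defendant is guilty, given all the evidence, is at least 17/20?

Prior odds: 0.0023 ÷ 0.9977 = 23/9977.
Likelihood ratio of a positive result = 0.88/0.08 = 11.
Target posterior odds = 0.85/0.15 = 17/3.
Require 11ⁿ ≥ 17/3 ÷ (23/9977) = 169609/69.
11³ = 1331 falls short of 169609/69 but 11⁴ = 14641 reaches it, so n = 4.

4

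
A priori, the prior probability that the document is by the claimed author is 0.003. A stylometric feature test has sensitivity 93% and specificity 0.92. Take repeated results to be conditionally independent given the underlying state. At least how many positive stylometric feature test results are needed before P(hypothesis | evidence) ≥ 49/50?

Prior odds = 0.003/0.997 = 3/997.
False-positive rate = 1 − 0.92 = 0.08; likelihood ratio of a positive = 0.93/0.08 = 11.625.
Target posterior odds = 0.98/0.02 = 49.
Require 11.625ⁿ ≥ 49 ÷ (3/997) = 48853/3.
11.625³ = 804357/512 falls short of 48853/3 but 11.625⁴ = 74805201/4096 reaches it, so n = 4.

4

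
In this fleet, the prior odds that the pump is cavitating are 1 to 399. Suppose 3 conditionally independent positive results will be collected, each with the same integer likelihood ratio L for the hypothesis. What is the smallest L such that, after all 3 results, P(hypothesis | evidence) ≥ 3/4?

Prior odds = 1/399.
Target odds = 0.75/0.25 = 3.
Need L³ ≥ 3 ÷ (1/399) = 1197.
10³ = 1000 < 1197 ≤ 1331 = 11³, so L = 11.

11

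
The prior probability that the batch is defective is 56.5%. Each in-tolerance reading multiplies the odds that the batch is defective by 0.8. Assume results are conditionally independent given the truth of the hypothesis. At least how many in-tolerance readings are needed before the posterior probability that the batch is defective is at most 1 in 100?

Prior odds = 0.565/0.435 = 113/87.
Likelihood ratio per in-tolerance reading = 0.8.
Target odds: 0.01 ÷ 0.99 = 1/99.
Require 0.8ⁿ ≤ 1/99 ÷ (113/87) = 29/3729.
0.8²¹ ≈0.00922337 is still above 29/3729 but 0.8²² ≈0.0073787 is at or below it, so n = 22.

22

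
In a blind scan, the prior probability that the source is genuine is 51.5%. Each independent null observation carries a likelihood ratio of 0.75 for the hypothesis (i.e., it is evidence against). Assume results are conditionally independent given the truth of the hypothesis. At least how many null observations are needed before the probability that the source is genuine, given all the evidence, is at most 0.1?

Prior odds: 0.515 ÷ 0.485 = 103/97.
Likelihood ratio per null observation = 0.75.
Target posterior odds = 0.1/0.9 = 1/9.
Need (103/97) × 0.75ⁿ ≤ 1/9, i.e. 0.75ⁿ ≤ 97/927.
0.75⁷ = 2187/16384 is still above 97/927 but 0.75⁸ = 6561/65536 is at or below it, so n = 8.

8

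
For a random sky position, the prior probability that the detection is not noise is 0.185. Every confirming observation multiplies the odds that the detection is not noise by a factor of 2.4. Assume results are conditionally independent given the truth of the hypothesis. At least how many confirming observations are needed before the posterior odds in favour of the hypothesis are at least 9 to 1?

5

Prior odds = 0.185/0.815 = 37/163.
Likelihood ratio per confirming observation = 2.4.
Target odds = 9.
Need (37/163) × 2.4ⁿ ≥ 9, i.e. 2.4ⁿ ≥ 1467/37.
2.4⁴ = 33.1776 falls short of 1467/37 but 2.4⁵ = 79.62624 reaches it, so n = 5.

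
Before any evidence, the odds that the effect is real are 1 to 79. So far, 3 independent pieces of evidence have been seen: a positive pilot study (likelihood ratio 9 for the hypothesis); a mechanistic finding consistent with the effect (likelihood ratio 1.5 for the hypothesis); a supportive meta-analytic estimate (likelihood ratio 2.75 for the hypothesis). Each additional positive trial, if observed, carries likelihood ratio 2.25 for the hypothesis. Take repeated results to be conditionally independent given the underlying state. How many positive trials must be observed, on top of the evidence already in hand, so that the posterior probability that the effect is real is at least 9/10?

Prior odds = 1/79.
Combined Bayes factor of the evidence already in hand = 9 × 1.5 × 2.75 = 37.125.
Odds after that evidence = (1/79) × 37.125 = 297/632.
Target odds = 0.9/0.1 = 9.
Need 2.25ⁿ ≥ 9 ÷ (297/632) = 632/33.
2.25³ = 11.390625 falls short of 632/33 but 2.25⁴ = 25.62890625 reaches it, so n = 4.

4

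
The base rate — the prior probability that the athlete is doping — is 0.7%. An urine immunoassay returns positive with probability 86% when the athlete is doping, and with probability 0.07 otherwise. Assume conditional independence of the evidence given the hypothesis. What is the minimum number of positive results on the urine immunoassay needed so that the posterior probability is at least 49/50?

4

Prior odds: 0.007 ÷ 0.993 = 7/993.
Likelihood ratio of a positive result = 0.86/0.07 = 86/7.
Target odds: 0.98 ÷ 0.02 = 49.
Require (86/7)ⁿ ≥ 49 ÷ (7/993) = 6951.
(86/7)³ = 636056/343 falls short of 6951 but (86/7)⁴ = 54700816/2401 reaches it, so n = 4.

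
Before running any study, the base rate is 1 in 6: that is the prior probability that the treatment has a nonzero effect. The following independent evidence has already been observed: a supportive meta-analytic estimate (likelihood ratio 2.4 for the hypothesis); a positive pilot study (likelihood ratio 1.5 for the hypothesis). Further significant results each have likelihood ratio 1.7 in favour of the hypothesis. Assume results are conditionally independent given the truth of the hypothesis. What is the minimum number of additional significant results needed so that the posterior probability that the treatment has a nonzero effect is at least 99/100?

Prior odds = (1/6)/(5/6) = 0.2.
Combined Bayes factor of the evidence already in hand = 2.4 × 1.5 = 3.6.
Odds after that evidence = 0.2 × 3.6 = 0.72.
Target odds = 0.99/0.01 = 99.
Need 1.7ⁿ ≥ 99 ÷ 0.72 = 137.5.
1.7⁹ ≈118.588 falls short of 137.5 but 1.7¹⁰ ≈201.599 reaches it, so n = 10.

10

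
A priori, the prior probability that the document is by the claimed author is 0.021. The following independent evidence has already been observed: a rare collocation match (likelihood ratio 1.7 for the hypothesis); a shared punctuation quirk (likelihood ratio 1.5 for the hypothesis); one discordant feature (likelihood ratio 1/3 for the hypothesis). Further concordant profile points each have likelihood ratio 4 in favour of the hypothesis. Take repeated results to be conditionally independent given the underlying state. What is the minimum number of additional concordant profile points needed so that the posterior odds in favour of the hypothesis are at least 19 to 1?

6

Prior odds = 0.021/0.979 = 21/979.
Combined Bayes factor of the evidence already in hand = 1.7 × 1.5 × (1/3) = 0.85.
Odds after that evidence = (21/979) × 0.85 = 357/19580.
Target odds = 19.
Need 4ⁿ ≥ 19 ÷ (357/19580) = 372020/357.
4⁵ = 1024 falls short of 372020/357 but 4⁶ = 4096 reaches it, so n = 6.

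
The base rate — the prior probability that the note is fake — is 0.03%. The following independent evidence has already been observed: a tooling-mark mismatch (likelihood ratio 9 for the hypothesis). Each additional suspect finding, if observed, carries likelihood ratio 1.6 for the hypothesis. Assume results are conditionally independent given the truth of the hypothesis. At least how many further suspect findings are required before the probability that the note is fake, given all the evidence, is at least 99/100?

Prior odds = 0.0003/0.9997 = 3/9997.
Bayes factor of the evidence already in hand = 9.
Odds after that evidence = (3/9997) × 9 = 27/9997.
Target odds = 0.99/0.01 = 99.
Need 1.6ⁿ ≥ 99 ÷ (27/9997) = 109967/3.
1.6²² ≈30948.5 falls short of 109967/3 but 1.6²³ ≈49517.6 reaches it, so n = 23.

23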